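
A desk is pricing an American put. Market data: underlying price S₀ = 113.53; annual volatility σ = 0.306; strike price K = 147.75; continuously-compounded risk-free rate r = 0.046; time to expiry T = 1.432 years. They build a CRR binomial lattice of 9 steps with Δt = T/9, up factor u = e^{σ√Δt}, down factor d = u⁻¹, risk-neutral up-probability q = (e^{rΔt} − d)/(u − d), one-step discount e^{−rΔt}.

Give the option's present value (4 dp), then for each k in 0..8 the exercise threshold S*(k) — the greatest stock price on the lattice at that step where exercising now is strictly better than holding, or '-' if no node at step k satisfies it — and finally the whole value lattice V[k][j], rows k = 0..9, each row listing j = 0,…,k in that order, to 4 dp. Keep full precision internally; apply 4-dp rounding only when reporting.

price = 36.6347
boundary = - 100.4849 88.9388 100.4849 88.9388 100.4849 88.9388 100.4849 113.5300
tree:
36.6347
47.2651 26.5234
58.8112 35.9762 17.4432
69.0307 47.2651 25.1956 9.9331
78.0759 58.8112 35.1801 15.5631 4.4388
86.0817 69.0307 47.2651 23.5903 7.7501 1.1868
93.1677 78.0759 58.8112 34.2926 13.2151 2.3889 0.0000
99.4394 86.0817 69.0307 47.2651 21.8004 4.8084 0.0000 0.0000
104.9905 93.1677 78.0759 58.8112 34.2200 9.6786 0.0000 0.0000 0.0000
109.9038 99.4394 86.0817 69.0307 47.2651 19.4814 0.0000 0.0000 0.0000 0.0000

params: Δt=0.15911 u=1.12982 d=0.88510 q=0.49954 e^(-rΔt)=0.99271
t_9 payoffs: 109.9038 99.4394 86.0817 69.0307 47.2651 19.4814 0.0000 0.0000 0.0000 0.0000
t_8: node(8,0) S=42.7595 payoff=104.9905 vs cont=103.9131 → 104.9905 [stop]  node(8,1) S=54.5823 payoff=93.1677 vs cont=92.0902 → 93.1677 [stop]  node(8,2) S=69.6741 payoff=78.0759 vs cont=76.9984 → 78.0759 [stop]  node(8,3) S=88.9388 payoff=58.8112 vs cont=57.7338 → 58.8112 [stop]  node(8,4) S=113.5300 payoff=34.2200 vs cont=33.1425 → 34.2200 [stop]  node(8,5) S=144.9206 payoff=2.8294 vs cont=9.6786 → 9.6786 [wait]  node(8,6) S=184.9906 payoff=0.0000 vs cont=0.0000 → 0.0000 [wait]  node(8,7) S=236.1399 payoff=0.0000 vs cont=0.0000 → 0.0000 [wait]  node(8,8) S=301.4317 payoff=0.0000 vs cont=0.0000 → 0.0000 [wait]  ⇒ S*(8)=113.5300
t_7: node(7,0) S=48.3106 payoff=99.4394 vs cont=98.3620 → 99.4394 [stop]  node(7,1) S=61.6683 payoff=86.0817 vs cont=85.0043 → 86.0817 [stop]  node(7,2) S=78.7193 payoff=69.0307 vs cont=67.9532 → 69.0307 [stop]  node(7,3) S=100.4849 payoff=47.2651 vs cont=46.1876 → 47.2651 [stop]  node(7,4) S=128.2686 payoff=19.4814 vs cont=21.8004 → 21.8004 [wait]  node(7,5) S=163.7344 payoff=0.0000 vs cont=4.8084 → 4.8084 [wait]  node(7,6) S=209.0064 payoff=0.0000 vs cont=0.0000 → 0.0000 [wait]  node(7,7) S=266.7959 payoff=0.0000 vs cont=0.0000 → 0.0000 [wait]  ⇒ S*(7)=100.4849
t_6: node(6,0) S=54.5823 payoff=93.1677 vs cont=92.0902 → 93.1677 [stop]  node(6,1) S=69.6741 payoff=78.0759 vs cont=76.9984 → 78.0759 [stop]  node(6,2) S=88.9388 payoff=58.8112 vs cont=57.7338 → 58.8112 [stop]  node(6,3) S=113.5300 payoff=34.2200 vs cont=34.2926 → 34.2926 [wait]  node(6,4) S=144.9206 payoff=2.8294 vs cont=13.2151 → 13.2151 [wait]  node(6,5) S=184.9906 payoff=0.0000 vs cont=2.3889 → 2.3889 [wait]  node(6,6) S=236.1399 payoff=0.0000 vs cont=0.0000 → 0.0000 [wait]  ⇒ S*(6)=88.9388
t_5: node(5,0) S=61.6683 payoff=86.0817 vs cont=85.0043 → 86.0817 [stop]  node(5,1) S=78.7193 payoff=69.0307 vs cont=67.9532 → 69.0307 [stop]  node(5,2) S=100.4849 payoff=47.2651 vs cont=46.2236 → 47.2651 [stop]  node(5,3) S=128.2686 payoff=19.4814 vs cont=23.5903 → 23.5903 [wait]  node(5,4) S=163.7344 payoff=0.0000 vs cont=7.7501 → 7.7501 [wait]  node(5,5) S=209.0064 payoff=0.0000 vs cont=1.1868 → 1.1868 [wait]  ⇒ S*(5)=100.4849
t_4: node(4,0) S=69.6741 payoff=78.0759 vs cont=76.9984 → 78.0759 [stop]  node(4,1) S=88.9388 payoff=58.8112 vs cont=57.7338 → 58.8112 [stop]  node(4,2) S=113.5300 payoff=34.2200 vs cont=35.1801 → 35.1801 [wait]  node(4,3) S=144.9206 payoff=2.8294 vs cont=15.5631 → 15.5631 [wait]  node(4,4) S=184.9906 payoff=0.0000 vs cont=4.4388 → 4.4388 [wait]  ⇒ S*(4)=88.9388
t_3: node(3,0) S=78.7193 payoff=69.0307 vs cont=67.9532 → 69.0307 [stop]  node(3,1) S=100.4849 payoff=47.2651 vs cont=46.6638 → 47.2651 [stop]  node(3,2) S=128.2686 payoff=19.4814 vs cont=25.1956 → 25.1956 [wait]  node(3,3) S=163.7344 payoff=0.0000 vs cont=9.9331 → 9.9331 [wait]  ⇒ S*(3)=100.4849
t_2: node(2,0) S=88.9388 payoff=58.8112 vs cont=57.7338 → 58.8112 [stop]  node(2,1) S=113.5300 payoff=34.2200 vs cont=35.9762 → 35.9762 [wait]  node(2,2) S=144.9206 payoff=2.8294 vs cont=17.4432 → 17.4432 [wait]  ⇒ S*(2)=88.9388
t_1: node(1,0) S=100.4849 payoff=47.2651 vs cont=47.0585 → 47.2651 [stop]  node(1,1) S=128.2686 payoff=19.4814 vs cont=26.5234 → 26.5234 [wait]  ⇒ S*(1)=100.4849
t_0: node(0,0) S=113.5300 payoff=34.2200 vs cont=36.6347 → 36.6347 [wait]  ⇒ S*(0)=-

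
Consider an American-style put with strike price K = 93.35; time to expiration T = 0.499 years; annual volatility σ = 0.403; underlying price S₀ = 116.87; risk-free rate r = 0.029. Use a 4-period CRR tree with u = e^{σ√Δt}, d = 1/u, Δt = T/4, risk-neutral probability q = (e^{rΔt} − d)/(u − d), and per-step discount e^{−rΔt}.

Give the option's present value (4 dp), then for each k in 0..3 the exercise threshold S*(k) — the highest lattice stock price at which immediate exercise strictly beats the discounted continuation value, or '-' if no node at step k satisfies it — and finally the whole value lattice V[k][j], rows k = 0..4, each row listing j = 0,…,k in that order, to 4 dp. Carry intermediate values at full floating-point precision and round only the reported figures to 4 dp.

Δt=0.12475  u=1.15297  d=0.86733  q=0.47716  discount=0.99639
step 4 (expiry): payoffs max(K−S,0) = 27.2146 5.4339 0.0000 0.0000 0.0000
step 3: (k=3,j=0): S=76.2520, (K−S)⁺=17.0980, hold=16.7609 ⇒ V=17.0980 exercise | (k=3,j=1): S=101.3645, (K−S)⁺=0.0000, hold=2.8308 ⇒ V=2.8308 continue | (k=3,j=2): S=134.7474, (K−S)⁺=0.0000, hold=0.0000 ⇒ V=0.0000 continue | (k=3,j=3): S=179.1244, (K−S)⁺=0.0000, hold=0.0000 ⇒ V=0.0000 continue  boundary S*=76.2520
step 2: (k=2,j=0): S=87.9161, (K−S)⁺=5.4339, hold=10.2530 ⇒ V=10.2530 continue | (k=2,j=1): S=116.8700, (K−S)⁺=0.0000, hold=1.4747 ⇒ V=1.4747 continue | (k=2,j=2): S=155.3594, (K−S)⁺=0.0000, hold=0.0000 ⇒ V=0.0000 continue  boundary S*=-
step 1: (k=1,j=0): S=101.3645, (K−S)⁺=0.0000, hold=6.0424 ⇒ V=6.0424 continue | (k=1,j=1): S=134.7474, (K−S)⁺=0.0000, hold=0.7682 ⇒ V=0.7682 continue  boundary S*=-
step 0: (k=0,j=0): S=116.8700, (K−S)⁺=0.0000, hold=3.5130 ⇒ V=3.5130 continue  boundary S*=-

price = 3.5130
boundary = - - - 76.2520
tree:
3.5130
6.0424 0.7682
10.2530 1.4747 0.0000
17.0980 2.8308 0.0000 0.0000
27.2146 5.4339 0.0000 0.0000 0.0000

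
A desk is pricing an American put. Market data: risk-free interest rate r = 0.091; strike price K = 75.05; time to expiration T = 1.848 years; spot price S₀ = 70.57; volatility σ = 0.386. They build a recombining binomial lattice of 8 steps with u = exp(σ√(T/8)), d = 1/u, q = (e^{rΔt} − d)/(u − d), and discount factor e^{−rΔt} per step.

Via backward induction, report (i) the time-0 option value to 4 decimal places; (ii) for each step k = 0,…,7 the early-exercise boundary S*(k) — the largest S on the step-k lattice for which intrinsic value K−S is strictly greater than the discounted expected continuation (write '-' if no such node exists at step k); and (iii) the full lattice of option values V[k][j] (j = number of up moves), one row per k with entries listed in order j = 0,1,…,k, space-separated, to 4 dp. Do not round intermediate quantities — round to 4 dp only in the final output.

price = 12.6162
boundary = - - 48.6943 40.4490 48.6943 40.4490 48.6943 58.6205
tree:
12.6162
18.5109 7.4928
26.3557 11.7643 3.7116
34.6010 17.9260 6.3497 1.3382
41.4502 26.3557 10.5945 2.5465 0.2361
47.1396 34.6010 17.1014 4.8005 0.4928 0.0000
51.8656 41.4502 26.3557 8.9455 1.0285 0.0000 0.0000
55.7914 47.1396 34.6010 16.4295 2.1466 0.0000 0.0000 0.0000
59.0524 51.8656 41.4502 26.3557 4.4800 0.0000 0.0000 0.0000 0.0000

Δt=0.23100  u=1.20385  d=0.83067  q=0.51068  discount=0.97920
step 8 (expiry): payoffs max(K−S,0) = 59.0524 51.8656 41.4502 26.3557 4.4800 0.0000 0.0000 0.0000 0.0000
step 7: (k=7,j=0): S=19.2586, (K−S)⁺=55.7914, hold=54.2302 ⇒ V=55.7914 exercise | (k=7,j=1): S=27.9104, (K−S)⁺=47.1396, hold=45.5784 ⇒ V=47.1396 exercise | (k=7,j=2): S=40.4490, (K−S)⁺=34.6010, hold=33.0398 ⇒ V=34.6010 exercise | (k=7,j=3): S=58.6205, (K−S)⁺=16.4295, hold=14.8684 ⇒ V=16.4295 exercise | (k=7,j=4): S=84.9554, (K−S)⁺=0.0000, hold=2.1466 ⇒ V=2.1466 continue | (k=7,j=5): S=123.1211, (K−S)⁺=0.0000, hold=0.0000 ⇒ V=0.0000 continue | (k=7,j=6): S=178.4325, (K−S)⁺=0.0000, hold=0.0000 ⇒ V=0.0000 continue | (k=7,j=7): S=258.5923, (K−S)⁺=0.0000, hold=0.0000 ⇒ V=0.0000 continue  boundary S*=58.6205
step 6: (k=6,j=0): S=23.1844, (K−S)⁺=51.8656, hold=50.3045 ⇒ V=51.8656 exercise | (k=6,j=1): S=33.5998, (K−S)⁺=41.4502, hold=39.8890 ⇒ V=41.4502 exercise | (k=6,j=2): S=48.6943, (K−S)⁺=26.3557, hold=24.7945 ⇒ V=26.3557 exercise | (k=6,j=3): S=70.5700, (K−S)⁺=4.4800, hold=8.9455 ⇒ V=8.9455 continue | (k=6,j=4): S=102.2732, (K−S)⁺=0.0000, hold=1.0285 ⇒ V=1.0285 continue | (k=6,j=5): S=148.2188, (K−S)⁺=0.0000, hold=0.0000 ⇒ V=0.0000 continue | (k=6,j=6): S=214.8052, (K−S)⁺=0.0000, hold=0.0000 ⇒ V=0.0000 continue  boundary S*=48.6943
step 5: (k=5,j=0): S=27.9104, (K−S)⁺=47.1396, hold=45.5784 ⇒ V=47.1396 exercise | (k=5,j=1): S=40.4490, (K−S)⁺=34.6010, hold=33.0398 ⇒ V=34.6010 exercise | (k=5,j=2): S=58.6205, (K−S)⁺=16.4295, hold=17.1014 ⇒ V=17.1014 continue | (k=5,j=3): S=84.9554, (K−S)⁺=0.0000, hold=4.8005 ⇒ V=4.8005 continue | (k=5,j=4): S=123.1211, (K−S)⁺=0.0000, hold=0.4928 ⇒ V=0.4928 continue | (k=5,j=5): S=178.4325, (K−S)⁺=0.0000, hold=0.0000 ⇒ V=0.0000 continue  boundary S*=40.4490
step 4: (k=4,j=0): S=33.5998, (K−S)⁺=41.4502, hold=39.8890 ⇒ V=41.4502 exercise | (k=4,j=1): S=48.6943, (K−S)⁺=26.3557, hold=25.1304 ⇒ V=26.3557 exercise | (k=4,j=2): S=70.5700, (K−S)⁺=4.4800, hold=10.5945 ⇒ V=10.5945 continue | (k=4,j=3): S=102.2732, (K−S)⁺=0.0000, hold=2.5465 ⇒ V=2.5465 continue | (k=4,j=4): S=148.2188, (K−S)⁺=0.0000, hold=0.2361 ⇒ V=0.2361 continue  boundary S*=48.6943
step 3: (k=3,j=0): S=40.4490, (K−S)⁺=34.6010, hold=33.0398 ⇒ V=34.6010 exercise | (k=3,j=1): S=58.6205, (K−S)⁺=16.4295, hold=17.9260 ⇒ V=17.9260 continue | (k=3,j=2): S=84.9554, (K−S)⁺=0.0000, hold=6.3497 ⇒ V=6.3497 continue | (k=3,j=3): S=123.1211, (K−S)⁺=0.0000, hold=1.3382 ⇒ V=1.3382 continue  boundary S*=40.4490
step 2: (k=2,j=0): S=48.6943, (K−S)⁺=26.3557, hold=25.5428 ⇒ V=26.3557 exercise | (k=2,j=1): S=70.5700, (K−S)⁺=4.4800, hold=11.7643 ⇒ V=11.7643 continue | (k=2,j=2): S=102.2732, (K−S)⁺=0.0000, hold=3.7116 ⇒ V=3.7116 continue  boundary S*=48.6943
step 1: (k=1,j=0): S=58.6205, (K−S)⁺=16.4295, hold=18.5109 ⇒ V=18.5109 continue | (k=1,j=1): S=84.9554, (K−S)⁺=0.0000, hold=7.4928 ⇒ V=7.4928 continue  boundary S*=-
step 0: (k=0,j=0): S=70.5700, (K−S)⁺=4.4800, hold=12.6162 ⇒ V=12.6162 continue  boundary S*=-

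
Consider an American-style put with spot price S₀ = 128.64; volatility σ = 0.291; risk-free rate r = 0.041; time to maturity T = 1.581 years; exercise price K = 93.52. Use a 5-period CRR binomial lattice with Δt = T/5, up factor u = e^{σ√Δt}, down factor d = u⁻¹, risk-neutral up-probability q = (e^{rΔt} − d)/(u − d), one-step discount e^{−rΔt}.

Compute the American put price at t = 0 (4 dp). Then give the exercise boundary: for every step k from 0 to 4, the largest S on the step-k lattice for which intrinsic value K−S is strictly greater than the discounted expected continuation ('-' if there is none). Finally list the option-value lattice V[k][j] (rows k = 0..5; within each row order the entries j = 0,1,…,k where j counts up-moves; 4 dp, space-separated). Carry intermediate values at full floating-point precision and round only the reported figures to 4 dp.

price = 3.3404
boundary = - - - - 66.8520
tree:
3.3404
5.8715 0.8851
10.0883 1.7894 0.0000
16.7929 3.6173 0.0000 0.0000
26.6680 7.3126 0.0000 0.0000 0.0000
36.7591 14.7828 0.0000 0.0000 0.0000 0.0000

params: Δt=0.31620 u=1.17778 d=0.84905 q=0.49888 e^(-rΔt)=0.98712
t_5 payoffs: 36.7591 14.7828 0.0000 0.0000 0.0000 0.0000
t_4: node(4,0) S=66.8520 payoff=26.6680 vs cont=25.4634 → 26.6680 [stop]  node(4,1) S=92.7353 payoff=0.7847 vs cont=7.3126 → 7.3126 [wait]  node(4,2) S=128.6400 payoff=0.0000 vs cont=0.0000 → 0.0000 [wait]  node(4,3) S=178.4460 payoff=0.0000 vs cont=0.0000 → 0.0000 [wait]  node(4,4) S=247.5356 payoff=0.0000 vs cont=0.0000 → 0.0000 [wait]  ⇒ S*(4)=66.8520
t_3: node(3,0) S=78.7372 payoff=14.7828 vs cont=16.7929 → 16.7929 [wait]  node(3,1) S=109.2221 payoff=0.0000 vs cont=3.6173 → 3.6173 [wait]  node(3,2) S=151.5100 payoff=0.0000 vs cont=0.0000 → 0.0000 [wait]  node(3,3) S=210.1707 payoff=0.0000 vs cont=0.0000 → 0.0000 [wait]  ⇒ S*(3)=-
t_2: node(2,0) S=92.7353 payoff=0.7847 vs cont=10.0883 → 10.0883 [wait]  node(2,1) S=128.6400 payoff=0.0000 vs cont=1.7894 → 1.7894 [wait]  node(2,2) S=178.4460 payoff=0.0000 vs cont=0.0000 → 0.0000 [wait]  ⇒ S*(2)=-
t_1: node(1,0) S=109.2221 payoff=0.0000 vs cont=5.8715 → 5.8715 [wait]  node(1,1) S=151.5100 payoff=0.0000 vs cont=0.8851 → 0.8851 [wait]  ⇒ S*(1)=-
t_0: node(0,0) S=128.6400 payoff=0.0000 vs cont=3.3404 → 3.3404 [wait]  ⇒ S*(0)=-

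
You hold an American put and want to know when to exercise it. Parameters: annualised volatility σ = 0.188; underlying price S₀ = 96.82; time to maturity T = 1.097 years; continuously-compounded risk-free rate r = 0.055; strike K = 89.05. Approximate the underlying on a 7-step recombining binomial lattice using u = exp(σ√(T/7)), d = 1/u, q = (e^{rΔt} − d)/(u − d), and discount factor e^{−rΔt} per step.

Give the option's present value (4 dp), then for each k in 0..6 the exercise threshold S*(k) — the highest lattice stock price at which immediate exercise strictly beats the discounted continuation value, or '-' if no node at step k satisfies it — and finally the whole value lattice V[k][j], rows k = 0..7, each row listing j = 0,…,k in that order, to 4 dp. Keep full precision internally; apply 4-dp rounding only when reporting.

price = 2.5418
boundary = - - - 77.4461 71.8915 77.4461 83.4298
tree:
2.5418
4.3648 1.0265
7.2616 1.9624 0.2442
11.6039 3.6717 0.5348 0.0000
17.1585 6.6701 1.1714 0.0000 0.0000
22.3147 11.6039 2.5658 0.0000 0.0000 0.0000
27.1011 17.1585 5.6202 0.0000 0.0000 0.0000 0.0000
31.5442 22.3147 11.6039 0.0000 0.0000 0.0000 0.0000 0.0000

Δt=0.15671, u=1.07726, d=0.92828, q=0.53951, disc=e^(-rΔt)=0.99142
k=7 terminal: V=max(K-S,0) → 31.5442 22.3147 11.6039 0.0000 0.0000 0.0000 0.0000 0.0000
k=6: j=0 S=61.9489 intr=27.1011 cont=26.3368 V=27.1011[EX]; j=1 S=71.8915 intr=17.1585 cont=16.3942 V=17.1585[EX]; j=2 S=83.4298 intr=5.6202 cont=5.2977 V=5.6202[EX]; j=3 S=96.8200 intr=0.0000 cont=0.0000 V=0.0000[hold]; j=4 S=112.3592 intr=0.0000 cont=0.0000 V=0.0000[hold]; j=5 S=130.3925 intr=0.0000 cont=0.0000 V=0.0000[hold]; j=6 S=151.3200 intr=0.0000 cont=0.0000 V=0.0000[hold]  S*(6)=83.4298
k=5: j=0 S=66.7353 intr=22.3147 cont=21.5504 V=22.3147[EX]; j=1 S=77.4461 intr=11.6039 cont=10.8397 V=11.6039[EX]; j=2 S=89.8759 intr=0.0000 cont=2.5658 V=2.5658[hold]; j=3 S=104.3006 intr=0.0000 cont=0.0000 V=0.0000[hold]; j=4 S=121.0405 intr=0.0000 cont=0.0000 V=0.0000[hold]; j=5 S=140.4670 intr=0.0000 cont=0.0000 V=0.0000[hold]  S*(5)=77.4461
k=4: j=0 S=71.8915 intr=17.1585 cont=16.3942 V=17.1585[EX]; j=1 S=83.4298 intr=5.6202 cont=6.6701 V=6.6701[hold]; j=2 S=96.8200 intr=0.0000 cont=1.1714 V=1.1714[hold]; j=3 S=112.3592 intr=0.0000 cont=0.0000 V=0.0000[hold]; j=4 S=130.3925 intr=0.0000 cont=0.0000 V=0.0000[hold]  S*(4)=71.8915
k=3: j=0 S=77.4461 intr=11.6039 cont=11.4012 V=11.6039[EX]; j=1 S=89.8759 intr=0.0000 cont=3.6717 V=3.6717[hold]; j=2 S=104.3006 intr=0.0000 cont=0.5348 V=0.5348[hold]; j=3 S=121.0405 intr=0.0000 cont=0.0000 V=0.0000[hold]  S*(3)=77.4461
k=2: j=0 S=83.4298 intr=5.6202 cont=7.2616 V=7.2616[hold]; j=1 S=96.8200 intr=0.0000 cont=1.9624 V=1.9624[hold]; j=2 S=112.3592 intr=0.0000 cont=0.2442 V=0.2442[hold]  S*(2)=-
k=1: j=0 S=89.8759 intr=0.0000 cont=4.3648 V=4.3648[hold]; j=1 S=104.3006 intr=0.0000 cont=1.0265 V=1.0265[hold]  S*(1)=-
k=0: j=0 S=96.8200 intr=0.0000 cont=2.5418 V=2.5418[hold]  S*(0)=-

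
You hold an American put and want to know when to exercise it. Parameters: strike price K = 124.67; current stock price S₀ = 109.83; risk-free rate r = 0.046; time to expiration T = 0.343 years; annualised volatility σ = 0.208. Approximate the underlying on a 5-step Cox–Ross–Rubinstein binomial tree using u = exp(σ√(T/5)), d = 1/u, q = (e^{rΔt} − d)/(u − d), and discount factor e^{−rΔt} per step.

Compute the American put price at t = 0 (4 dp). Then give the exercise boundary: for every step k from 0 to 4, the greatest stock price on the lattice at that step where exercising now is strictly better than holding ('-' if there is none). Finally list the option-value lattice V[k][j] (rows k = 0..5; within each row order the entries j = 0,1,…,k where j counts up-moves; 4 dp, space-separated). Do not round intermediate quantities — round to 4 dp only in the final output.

price = 15.1297
boundary = - 104.0067 109.8300 104.0067 109.8300
tree:
15.1297
20.6633 10.0191
26.1779 14.8400 5.5474
31.4000 20.6633 9.3261 2.0282
36.3453 26.1779 14.8400 4.1984 0.0000
41.0284 31.4000 20.6633 8.6906 0.0000 0.0000

Δt=0.06860  u=1.05599  d=0.94698  q=0.51538  discount=0.99685
step 5 (expiry): payoffs max(K−S,0) = 41.0284 31.4000 20.6633 8.6906 0.0000 0.0000
step 4: (k=4,j=0): S=88.3247, (K−S)⁺=36.3453, hold=35.9525 ⇒ V=36.3453 exercise | (k=4,j=1): S=98.4921, (K−S)⁺=26.1779, hold=25.7851 ⇒ V=26.1779 exercise | (k=4,j=2): S=109.8300, (K−S)⁺=14.8400, hold=14.4472 ⇒ V=14.8400 exercise | (k=4,j=3): S=122.4730, (K−S)⁺=2.1970, hold=4.1984 ⇒ V=4.1984 continue | (k=4,j=4): S=136.5714, (K−S)⁺=0.0000, hold=0.0000 ⇒ V=0.0000 continue  boundary S*=109.8300
step 3: (k=3,j=0): S=93.2700, (K−S)⁺=31.4000, hold=31.0072 ⇒ V=31.4000 exercise | (k=3,j=1): S=104.0067, (K−S)⁺=20.6633, hold=20.2705 ⇒ V=20.6633 exercise | (k=3,j=2): S=115.9794, (K−S)⁺=8.6906, hold=9.3261 ⇒ V=9.3261 continue | (k=3,j=3): S=129.3303, (K−S)⁺=0.0000, hold=2.0282 ⇒ V=2.0282 continue  boundary S*=104.0067
step 2: (k=2,j=0): S=98.4921, (K−S)⁺=26.1779, hold=25.7851 ⇒ V=26.1779 exercise | (k=2,j=1): S=109.8300, (K−S)⁺=14.8400, hold=14.7737 ⇒ V=14.8400 exercise | (k=2,j=2): S=122.4730, (K−S)⁺=2.1970, hold=5.5474 ⇒ V=5.5474 continue  boundary S*=109.8300
step 1: (k=1,j=0): S=104.0067, (K−S)⁺=20.6633, hold=20.2705 ⇒ V=20.6633 exercise | (k=1,j=1): S=115.9794, (K−S)⁺=8.6906, hold=10.0191 ⇒ V=10.0191 continue  boundary S*=104.0067
step 0: (k=0,j=0): S=109.8300, (K−S)⁺=14.8400, hold=15.1297 ⇒ V=15.1297 continue  boundary S*=-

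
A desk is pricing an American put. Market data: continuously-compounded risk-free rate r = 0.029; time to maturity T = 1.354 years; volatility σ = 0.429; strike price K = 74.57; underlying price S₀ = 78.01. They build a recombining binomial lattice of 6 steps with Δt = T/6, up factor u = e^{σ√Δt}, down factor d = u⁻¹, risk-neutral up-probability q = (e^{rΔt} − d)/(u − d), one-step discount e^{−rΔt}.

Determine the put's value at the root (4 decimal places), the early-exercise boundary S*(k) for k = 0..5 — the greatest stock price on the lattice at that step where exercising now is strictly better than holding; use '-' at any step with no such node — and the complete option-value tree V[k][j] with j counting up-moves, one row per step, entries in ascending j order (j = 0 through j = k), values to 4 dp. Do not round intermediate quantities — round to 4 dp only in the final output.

Δt=0.22567, u=1.22605, d=0.81563, q=0.46523, disc=e^(-rΔt)=0.99348
k=6 terminal: V=max(K-S,0) → 51.6026 40.0458 22.6736 0.0000 0.0000 0.0000 0.0000
k=5: j=0 S=28.1590 intr=46.4110 cont=45.9246 V=46.4110[EX]; j=1 S=42.3283 intr=32.2417 cont=31.7553 V=32.2417[EX]; j=2 S=63.6273 intr=10.9427 cont=12.0462 V=12.0462[hold]; j=3 S=95.6438 intr=0.0000 cont=0.0000 V=0.0000[hold]; j=4 S=143.7705 intr=0.0000 cont=0.0000 V=0.0000[hold]; j=5 S=216.1140 intr=0.0000 cont=0.0000 V=0.0000[hold]  S*(5)=42.3283
k=4: j=0 S=34.5242 intr=40.0458 cont=39.5593 V=40.0458[EX]; j=1 S=51.8964 intr=22.6736 cont=22.6972 V=22.6972[hold]; j=2 S=78.0100 intr=0.0000 cont=6.4000 V=6.4000[hold]; j=3 S=117.2636 intr=0.0000 cont=0.0000 V=0.0000[hold]; j=4 S=176.2692 intr=0.0000 cont=0.0000 V=0.0000[hold]  S*(4)=34.5242
k=3: j=0 S=42.3283 intr=32.2417 cont=31.7662 V=32.2417[EX]; j=1 S=63.6273 intr=10.9427 cont=15.0167 V=15.0167[hold]; j=2 S=95.6438 intr=0.0000 cont=3.4002 V=3.4002[hold]; j=3 S=143.7705 intr=0.0000 cont=0.0000 V=0.0000[hold]  S*(3)=42.3283
k=2: j=0 S=51.8964 intr=22.6736 cont=24.0702 V=24.0702[hold]; j=1 S=78.0100 intr=0.0000 cont=9.5497 V=9.5497[hold]; j=2 S=117.2636 intr=0.0000 cont=1.8065 V=1.8065[hold]  S*(2)=-
k=1: j=0 S=63.6273 intr=10.9427 cont=17.2020 V=17.2020[hold]; j=1 S=95.6438 intr=0.0000 cont=5.9086 V=5.9086[hold]  S*(1)=-
k=0: j=0 S=78.0100 intr=0.0000 cont=11.8701 V=11.8701[hold]  S*(0)=-

price = 11.8701
boundary = - - - 42.3283 34.5242 42.3283
tree:
11.8701
17.2020 5.9086
24.0702 9.5497 1.8065
32.2417 15.0167 3.4002 0.0000
40.0458 22.6972 6.4000 0.0000 0.0000
46.4110 32.2417 12.0462 0.0000 0.0000 0.0000
51.6026 40.0458 22.6736 0.0000 0.0000 0.0000 0.0000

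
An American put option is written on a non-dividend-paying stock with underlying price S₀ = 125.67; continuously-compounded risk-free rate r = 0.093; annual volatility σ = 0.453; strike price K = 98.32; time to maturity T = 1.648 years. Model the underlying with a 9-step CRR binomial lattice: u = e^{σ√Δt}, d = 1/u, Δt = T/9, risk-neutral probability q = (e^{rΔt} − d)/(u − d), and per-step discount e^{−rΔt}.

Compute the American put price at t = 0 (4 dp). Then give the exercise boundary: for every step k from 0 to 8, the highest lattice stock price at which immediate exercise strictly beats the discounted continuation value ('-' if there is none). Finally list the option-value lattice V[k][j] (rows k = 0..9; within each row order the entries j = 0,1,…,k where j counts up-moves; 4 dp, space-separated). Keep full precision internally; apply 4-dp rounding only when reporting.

price = 9.2397
boundary = - - - - 57.8745 47.6762 57.8745 70.2544 57.8745
tree:
9.2397
13.9735 4.7442
20.5722 7.7449 1.8560
29.3606 12.3446 3.3341 0.4167
40.4455 19.1013 5.8988 0.8406 0.0000
50.6438 28.4710 10.2315 1.6955 0.0000 0.0000
59.0451 40.4455 17.2759 3.4199 0.0000 0.0000 0.0000
65.9659 50.6438 28.0656 6.8982 0.0000 0.0000 0.0000 0.0000
71.6672 59.0451 40.4455 13.9141 0.0000 0.0000 0.0000 0.0000 0.0000
76.3638 65.9659 50.6438 28.0656 0.0000 0.0000 0.0000 0.0000 0.0000 0.0000

Δt=0.18311  u=1.21391  d=0.82379  q=0.49571  discount=0.98311
step 9 (expiry): payoffs max(K−S,0) = 76.3638 65.9659 50.6438 28.0656 0.0000 0.0000 0.0000 0.0000 0.0000 0.0000
step 8: (k=8,j=0): S=26.6528, (K−S)⁺=71.6672, hold=70.0070 ⇒ V=71.6672 exercise | (k=8,j=1): S=39.2749, (K−S)⁺=59.0451, hold=57.3849 ⇒ V=59.0451 exercise | (k=8,j=2): S=57.8745, (K−S)⁺=40.4455, hold=38.7853 ⇒ V=40.4455 exercise | (k=8,j=3): S=85.2824, (K−S)⁺=13.0376, hold=13.9141 ⇒ V=13.9141 continue | (k=8,j=4): S=125.6700, (K−S)⁺=0.0000, hold=0.0000 ⇒ V=0.0000 continue | (k=8,j=5): S=185.1841, (K−S)⁺=0.0000, hold=0.0000 ⇒ V=0.0000 continue | (k=8,j=6): S=272.8824, (K−S)⁺=0.0000, hold=0.0000 ⇒ V=0.0000 continue | (k=8,j=7): S=402.1125, (K−S)⁺=0.0000, hold=0.0000 ⇒ V=0.0000 continue | (k=8,j=8): S=592.5426, (K−S)⁺=0.0000, hold=0.0000 ⇒ V=0.0000 continue  boundary S*=57.8745
step 7: (k=7,j=0): S=32.3541, (K−S)⁺=65.9659, hold=64.3057 ⇒ V=65.9659 exercise | (k=7,j=1): S=47.6762, (K−S)⁺=50.6438, hold=48.9837 ⇒ V=50.6438 exercise | (k=7,j=2): S=70.2544, (K−S)⁺=28.0656, hold=26.8326 ⇒ V=28.0656 exercise | (k=7,j=3): S=103.5251, (K−S)⁺=0.0000, hold=6.8982 ⇒ V=6.8982 continue | (k=7,j=4): S=152.5519, (K−S)⁺=0.0000, hold=0.0000 ⇒ V=0.0000 continue | (k=7,j=5): S=224.7965, (K−S)⁺=0.0000, hold=0.0000 ⇒ V=0.0000 continue | (k=7,j=6): S=331.2544, (K−S)⁺=0.0000, hold=0.0000 ⇒ V=0.0000 continue | (k=7,j=7): S=488.1279, (K−S)⁺=0.0000, hold=0.0000 ⇒ V=0.0000 continue  boundary S*=70.2544
step 6: (k=6,j=0): S=39.2749, (K−S)⁺=59.0451, hold=57.3849 ⇒ V=59.0451 exercise | (k=6,j=1): S=57.8745, (K−S)⁺=40.4455, hold=38.7853 ⇒ V=40.4455 exercise | (k=6,j=2): S=85.2824, (K−S)⁺=13.0376, hold=17.2759 ⇒ V=17.2759 continue | (k=6,j=3): S=125.6700, (K−S)⁺=0.0000, hold=3.4199 ⇒ V=3.4199 continue | (k=6,j=4): S=185.1841, (K−S)⁺=0.0000, hold=0.0000 ⇒ V=0.0000 continue | (k=6,j=5): S=272.8824, (K−S)⁺=0.0000, hold=0.0000 ⇒ V=0.0000 continue | (k=6,j=6): S=402.1125, (K−S)⁺=0.0000, hold=0.0000 ⇒ V=0.0000 continue  boundary S*=57.8745
step 5: (k=5,j=0): S=47.6762, (K−S)⁺=50.6438, hold=48.9837 ⇒ V=50.6438 exercise | (k=5,j=1): S=70.2544, (K−S)⁺=28.0656, hold=28.4710 ⇒ V=28.4710 continue | (k=5,j=2): S=103.5251, (K−S)⁺=0.0000, hold=10.2315 ⇒ V=10.2315 continue | (k=5,j=3): S=152.5519, (K−S)⁺=0.0000, hold=1.6955 ⇒ V=1.6955 continue | (k=5,j=4): S=224.7965, (K−S)⁺=0.0000, hold=0.0000 ⇒ V=0.0000 continue | (k=5,j=5): S=331.2544, (K−S)⁺=0.0000, hold=0.0000 ⇒ V=0.0000 continue  boundary S*=47.6762
step 4: (k=4,j=0): S=57.8745, (K−S)⁺=40.4455, hold=38.9829 ⇒ V=40.4455 exercise | (k=4,j=1): S=85.2824, (K−S)⁺=13.0376, hold=19.1013 ⇒ V=19.1013 continue | (k=4,j=2): S=125.6700, (K−S)⁺=0.0000, hold=5.8988 ⇒ V=5.8988 continue | (k=4,j=3): S=185.1841, (K−S)⁺=0.0000, hold=0.8406 ⇒ V=0.8406 continue | (k=4,j=4): S=272.8824, (K−S)⁺=0.0000, hold=0.0000 ⇒ V=0.0000 continue  boundary S*=57.8745
step 3: (k=3,j=0): S=70.2544, (K−S)⁺=28.0656, hold=29.3606 ⇒ V=29.3606 continue | (k=3,j=1): S=103.5251, (K−S)⁺=0.0000, hold=12.3446 ⇒ V=12.3446 continue | (k=3,j=2): S=152.5519, (K−S)⁺=0.0000, hold=3.3341 ⇒ V=3.3341 continue | (k=3,j=3): S=224.7965, (K−S)⁺=0.0000, hold=0.4167 ⇒ V=0.4167 continue  boundary S*=-
step 2: (k=2,j=0): S=85.2824, (K−S)⁺=13.0376, hold=20.5722 ⇒ V=20.5722 continue | (k=2,j=1): S=125.6700, (K−S)⁺=0.0000, hold=7.7449 ⇒ V=7.7449 continue | (k=2,j=2): S=185.1841, (K−S)⁺=0.0000, hold=1.8560 ⇒ V=1.8560 continue  boundary S*=-
step 1: (k=1,j=0): S=103.5251, (K−S)⁺=0.0000, hold=13.9735 ⇒ V=13.9735 continue | (k=1,j=1): S=152.5519, (K−S)⁺=0.0000, hold=4.7442 ⇒ V=4.7442 continue  boundary S*=-
step 0: (k=0,j=0): S=125.6700, (K−S)⁺=0.0000, hold=9.2397 ⇒ V=9.2397 continue  boundary S*=-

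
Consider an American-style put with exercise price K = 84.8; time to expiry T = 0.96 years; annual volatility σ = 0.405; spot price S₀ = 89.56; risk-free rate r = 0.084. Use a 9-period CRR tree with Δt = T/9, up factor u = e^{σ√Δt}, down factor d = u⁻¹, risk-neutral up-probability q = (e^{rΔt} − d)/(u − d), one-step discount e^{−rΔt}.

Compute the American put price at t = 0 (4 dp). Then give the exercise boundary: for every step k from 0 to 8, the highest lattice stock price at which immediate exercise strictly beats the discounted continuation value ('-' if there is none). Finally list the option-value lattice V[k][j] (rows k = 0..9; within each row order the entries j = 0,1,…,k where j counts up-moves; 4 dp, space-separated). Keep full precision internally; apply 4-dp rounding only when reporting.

price = 9.1187
boundary = - - - - 52.7635 60.2252 52.7635 60.2252 68.7422
tree:
9.1187
13.0782 5.3373
18.2307 8.1792 2.6016
24.6070 12.2050 4.3149 0.9412
32.0365 17.6463 7.0025 1.7145 0.1876
38.5738 24.5748 11.0599 3.0855 0.3793 0.0000
44.3011 32.0365 16.8713 5.4682 0.7669 0.0000 0.0000
49.3188 38.5738 24.5748 9.4988 1.5503 0.0000 0.0000 0.0000
53.7149 44.3011 32.0365 16.0578 3.1342 0.0000 0.0000 0.0000 0.0000
57.5663 49.3188 38.5738 24.5748 6.3363 0.0000 0.0000 0.0000 0.0000 0.0000

params: Δt=0.10667 u=1.14142 d=0.87610 q=0.50090 e^(-rΔt)=0.99108
t_9 payoffs: 57.5663 49.3188 38.5738 24.5748 6.3363 0.0000 0.0000 0.0000 0.0000 0.0000
t_8: node(8,0) S=31.0851 payoff=53.7149 vs cont=52.9585 → 53.7149 [stop]  node(8,1) S=40.4989 payoff=44.3011 vs cont=43.5447 → 44.3011 [stop]  node(8,2) S=52.7635 payoff=32.0365 vs cont=31.2801 → 32.0365 [stop]  node(8,3) S=68.7422 payoff=16.0578 vs cont=15.3013 → 16.0578 [stop]  node(8,4) S=89.5600 payoff=0.0000 vs cont=3.1342 → 3.1342 [wait]  node(8,5) S=116.6822 payoff=0.0000 vs cont=0.0000 → 0.0000 [wait]  node(8,6) S=152.0179 payoff=0.0000 vs cont=0.0000 → 0.0000 [wait]  node(8,7) S=198.0547 payoff=0.0000 vs cont=0.0000 → 0.0000 [wait]  node(8,8) S=258.0332 payoff=0.0000 vs cont=0.0000 → 0.0000 [wait]  ⇒ S*(8)=68.7422
t_7: node(7,0) S=35.4812 payoff=49.3188 vs cont=48.5624 → 49.3188 [stop]  node(7,1) S=46.2262 payoff=38.5738 vs cont=37.8174 → 38.5738 [stop]  node(7,2) S=60.2252 payoff=24.5748 vs cont=23.8184 → 24.5748 [stop]  node(7,3) S=78.4637 payoff=6.3363 vs cont=9.4988 → 9.4988 [wait]  node(7,4) S=102.2255 payoff=0.0000 vs cont=1.5503 → 1.5503 [wait]  node(7,5) S=133.1833 payoff=0.0000 vs cont=0.0000 → 0.0000 [wait]  node(7,6) S=173.5162 payoff=0.0000 vs cont=0.0000 → 0.0000 [wait]  node(7,7) S=226.0635 payoff=0.0000 vs cont=0.0000 → 0.0000 [wait]  ⇒ S*(7)=60.2252
t_6: node(6,0) S=40.4989 payoff=44.3011 vs cont=43.5447 → 44.3011 [stop]  node(6,1) S=52.7635 payoff=32.0365 vs cont=31.2801 → 32.0365 [stop]  node(6,2) S=68.7422 payoff=16.0578 vs cont=16.8713 → 16.8713 [wait]  node(6,3) S=89.5600 payoff=0.0000 vs cont=5.4682 → 5.4682 [wait]  node(6,4) S=116.6822 payoff=0.0000 vs cont=0.7669 → 0.7669 [wait]  node(6,5) S=152.0179 payoff=0.0000 vs cont=0.0000 → 0.0000 [wait]  node(6,6) S=198.0547 payoff=0.0000 vs cont=0.0000 → 0.0000 [wait]  ⇒ S*(6)=52.7635
t_5: node(5,0) S=46.2262 payoff=38.5738 vs cont=37.8174 → 38.5738 [stop]  node(5,1) S=60.2252 payoff=24.5748 vs cont=24.2222 → 24.5748 [stop]  node(5,2) S=78.4637 payoff=6.3363 vs cont=11.0599 → 11.0599 [wait]  node(5,3) S=102.2255 payoff=0.0000 vs cont=3.0855 → 3.0855 [wait]  node(5,4) S=133.1833 payoff=0.0000 vs cont=0.3793 → 0.3793 [wait]  node(5,5) S=173.5162 payoff=0.0000 vs cont=0.0000 → 0.0000 [wait]  ⇒ S*(5)=60.2252
t_4: node(4,0) S=52.7635 payoff=32.0365 vs cont=31.2801 → 32.0365 [stop]  node(4,1) S=68.7422 payoff=16.0578 vs cont=17.6463 → 17.6463 [wait]  node(4,2) S=89.5600 payoff=0.0000 vs cont=7.0025 → 7.0025 [wait]  node(4,3) S=116.6822 payoff=0.0000 vs cont=1.7145 → 1.7145 [wait]  node(4,4) S=152.0179 payoff=0.0000 vs cont=0.1876 → 0.1876 [wait]  ⇒ S*(4)=52.7635
t_3: node(3,0) S=60.2252 payoff=24.5748 vs cont=24.6070 → 24.6070 [wait]  node(3,1) S=78.4637 payoff=6.3363 vs cont=12.2050 → 12.2050 [wait]  node(3,2) S=102.2255 payoff=0.0000 vs cont=4.3149 → 4.3149 [wait]  node(3,3) S=133.1833 payoff=0.0000 vs cont=0.9412 → 0.9412 [wait]  ⇒ S*(3)=-
t_2: node(2,0) S=68.7422 payoff=16.0578 vs cont=18.2307 → 18.2307 [wait]  node(2,1) S=89.5600 payoff=0.0000 vs cont=8.1792 → 8.1792 [wait]  node(2,2) S=116.6822 payoff=0.0000 vs cont=2.6016 → 2.6016 [wait]  ⇒ S*(2)=-
t_1: node(1,0) S=78.4637 payoff=6.3363 vs cont=13.0782 → 13.0782 [wait]  node(1,1) S=102.2255 payoff=0.0000 vs cont=5.3373 → 5.3373 [wait]  ⇒ S*(1)=-
t_0: node(0,0) S=89.5600 payoff=0.0000 vs cont=9.1187 → 9.1187 [wait]  ⇒ S*(0)=-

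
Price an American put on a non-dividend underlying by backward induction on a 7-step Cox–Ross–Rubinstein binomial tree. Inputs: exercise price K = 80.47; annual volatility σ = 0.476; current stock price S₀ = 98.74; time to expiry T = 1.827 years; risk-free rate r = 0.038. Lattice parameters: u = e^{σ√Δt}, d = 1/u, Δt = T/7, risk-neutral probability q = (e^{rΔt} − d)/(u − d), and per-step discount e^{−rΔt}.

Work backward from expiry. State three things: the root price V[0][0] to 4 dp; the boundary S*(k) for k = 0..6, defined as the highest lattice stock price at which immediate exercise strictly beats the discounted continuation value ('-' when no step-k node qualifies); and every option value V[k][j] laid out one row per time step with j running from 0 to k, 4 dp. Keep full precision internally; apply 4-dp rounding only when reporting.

params: Δt=0.26100 u=1.27530 d=0.78413 q=0.45980 e^(-rΔt)=0.99013
t_7 payoffs: 62.4725 51.1992 32.8644 3.0449 0.0000 0.0000 0.0000 0.0000
t_6: node(6,0) S=22.9522 payoff=57.5178 vs cont=56.7237 → 57.5178 [stop]  node(6,1) S=37.3290 payoff=43.1410 vs cont=42.3468 → 43.1410 [stop]  node(6,2) S=60.7114 payoff=19.7586 vs cont=18.9645 → 19.7586 [stop]  node(6,3) S=98.7400 payoff=0.0000 vs cont=1.6287 → 1.6287 [wait]  node(6,4) S=160.5892 payoff=0.0000 vs cont=0.0000 → 0.0000 [wait]  node(6,5) S=261.1797 payoff=0.0000 vs cont=0.0000 → 0.0000 [wait]  node(6,6) S=424.7785 payoff=0.0000 vs cont=0.0000 → 0.0000 [wait]  ⇒ S*(6)=60.7114
t_5: node(5,0) S=29.2708 payoff=51.1992 vs cont=50.4050 → 51.1992 [stop]  node(5,1) S=47.6056 payoff=32.8644 vs cont=32.0702 → 32.8644 [stop]  node(5,2) S=77.4251 payoff=3.0449 vs cont=11.3098 → 11.3098 [wait]  node(5,3) S=125.9229 payoff=0.0000 vs cont=0.8711 → 0.8711 [wait]  node(5,4) S=204.7990 payoff=0.0000 vs cont=0.0000 → 0.0000 [wait]  node(5,5) S=333.0819 payoff=0.0000 vs cont=0.0000 → 0.0000 [wait]  ⇒ S*(5)=47.6056
t_4: node(4,0) S=37.3290 payoff=43.1410 vs cont=42.3468 → 43.1410 [stop]  node(4,1) S=60.7114 payoff=19.7586 vs cont=22.7271 → 22.7271 [wait]  node(4,2) S=98.7400 payoff=0.0000 vs cont=6.4459 → 6.4459 [wait]  node(4,3) S=160.5892 payoff=0.0000 vs cont=0.4659 → 0.4659 [wait]  node(4,4) S=261.1797 payoff=0.0000 vs cont=0.0000 → 0.0000 [wait]  ⇒ S*(4)=37.3290
t_3: node(3,0) S=47.6056 payoff=32.8644 vs cont=33.4216 → 33.4216 [wait]  node(3,1) S=77.4251 payoff=3.0449 vs cont=15.0907 → 15.0907 [wait]  node(3,2) S=125.9229 payoff=0.0000 vs cont=3.6599 → 3.6599 [wait]  node(3,3) S=204.7990 payoff=0.0000 vs cont=0.2492 → 0.2492 [wait]  ⇒ S*(3)=-
t_2: node(2,0) S=60.7114 payoff=19.7586 vs cont=24.7465 → 24.7465 [wait]  node(2,1) S=98.7400 payoff=0.0000 vs cont=9.7378 → 9.7378 [wait]  node(2,2) S=160.5892 payoff=0.0000 vs cont=2.0710 → 2.0710 [wait]  ⇒ S*(2)=-
t_1: node(1,0) S=77.4251 payoff=3.0449 vs cont=17.6694 → 17.6694 [wait]  node(1,1) S=125.9229 payoff=0.0000 vs cont=6.1513 → 6.1513 [wait]  ⇒ S*(1)=-
t_0: node(0,0) S=98.7400 payoff=0.0000 vs cont=12.2513 → 12.2513 [wait]  ⇒ S*(0)=-

price = 12.2513
boundary = - - - - 37.3290 47.6056 60.7114
tree:
12.2513
17.6694 6.1513
24.7465 9.7378 2.0710
33.4216 15.0907 3.6599 0.2492
43.1410 22.7271 6.4459 0.4659 0.0000
51.1992 32.8644 11.3098 0.8711 0.0000 0.0000
57.5178 43.1410 19.7586 1.6287 0.0000 0.0000 0.0000
62.4725 51.1992 32.8644 3.0449 0.0000 0.0000 0.0000 0.0000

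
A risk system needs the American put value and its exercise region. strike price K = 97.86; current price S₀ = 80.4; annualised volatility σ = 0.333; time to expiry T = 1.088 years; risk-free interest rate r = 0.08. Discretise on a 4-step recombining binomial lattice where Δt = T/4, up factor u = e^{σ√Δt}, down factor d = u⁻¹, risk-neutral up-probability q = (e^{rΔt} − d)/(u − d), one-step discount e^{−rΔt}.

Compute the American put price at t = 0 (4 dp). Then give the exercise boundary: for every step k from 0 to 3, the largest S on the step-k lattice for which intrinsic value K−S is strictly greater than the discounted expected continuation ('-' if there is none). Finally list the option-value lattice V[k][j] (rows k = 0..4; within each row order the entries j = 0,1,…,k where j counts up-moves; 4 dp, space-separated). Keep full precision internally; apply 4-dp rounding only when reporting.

params: Δt=0.27200 u=1.18966 d=0.84057 q=0.51971 e^(-rΔt)=0.97848
t_4 payoffs: 57.7218 41.0523 17.4600 0.0000 0.0000
t_3: node(3,0) S=47.7510 payoff=50.1090 vs cont=48.0026 → 50.1090 [stop]  node(3,1) S=67.5821 payoff=30.2779 vs cont=28.1715 → 30.2779 [stop]  node(3,2) S=95.6490 payoff=2.2110 vs cont=8.2054 → 8.2054 [wait]  node(3,3) S=135.3723 payoff=0.0000 vs cont=0.0000 → 0.0000 [wait]  ⇒ S*(3)=67.5821
t_2: node(2,0) S=56.8077 payoff=41.0523 vs cont=38.9459 → 41.0523 [stop]  node(2,1) S=80.4000 payoff=17.4600 vs cont=18.4019 → 18.4019 [wait]  node(2,2) S=113.7903 payoff=0.0000 vs cont=3.8562 → 3.8562 [wait]  ⇒ S*(2)=56.8077
t_1: node(1,0) S=67.5821 payoff=30.2779 vs cont=28.6505 → 30.2779 [stop]  node(1,1) S=95.6490 payoff=2.2110 vs cont=10.6090 → 10.6090 [wait]  ⇒ S*(1)=67.5821
t_0: node(0,0) S=80.4000 payoff=17.4600 vs cont=19.6241 → 19.6241 [wait]  ⇒ S*(0)=-

price = 19.6241
boundary = - 67.5821 56.8077 67.5821
tree:
19.6241
30.2779 10.6090
41.0523 18.4019 3.8562
50.1090 30.2779 8.2054 0.0000
57.7218 41.0523 17.4600 0.0000 0.0000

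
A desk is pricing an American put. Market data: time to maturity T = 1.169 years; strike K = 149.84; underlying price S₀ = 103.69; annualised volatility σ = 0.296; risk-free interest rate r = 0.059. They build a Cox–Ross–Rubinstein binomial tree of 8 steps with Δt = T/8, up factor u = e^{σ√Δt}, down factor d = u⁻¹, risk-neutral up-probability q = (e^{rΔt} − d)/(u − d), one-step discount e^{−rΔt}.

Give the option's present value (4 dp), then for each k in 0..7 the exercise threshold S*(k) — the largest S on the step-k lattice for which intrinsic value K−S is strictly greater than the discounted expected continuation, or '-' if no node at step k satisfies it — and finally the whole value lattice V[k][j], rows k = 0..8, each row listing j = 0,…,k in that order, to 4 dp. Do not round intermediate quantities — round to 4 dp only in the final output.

price = 46.1500
boundary = 103.6900 92.5969 103.6900 92.5969 103.6900 116.1120 103.6900 116.1120
tree:
46.1500
57.2431 34.5394
67.1494 46.1500 23.9671
75.9959 57.2431 33.9514 14.7784
83.8960 67.1494 46.1500 22.8040 7.3160
90.9509 75.9959 57.2431 33.7280 12.6924 2.2731
97.2510 83.8960 67.1494 46.1500 21.2552 4.6784 0.0000
102.8772 90.9509 75.9959 57.2431 33.7280 9.6289 0.0000 0.0000
107.9014 97.2510 83.8960 67.1494 46.1500 19.8178 0.0000 0.0000 0.0000

Δt=0.14613, u=1.11980, d=0.89302, q=0.50992, disc=e^(-rΔt)=0.99142
k=8 terminal: V=max(K-S,0) → 107.9014 97.2510 83.8960 67.1494 46.1500 19.8178 0.0000 0.0000 0.0000
k=7: j=0 S=46.9628 intr=102.8772 cont=101.5909 V=102.8772[EX]; j=1 S=58.8891 intr=90.9509 cont=89.6646 V=90.9509[EX]; j=2 S=73.8441 intr=75.9959 cont=74.7096 V=75.9959[EX]; j=3 S=92.5969 intr=57.2431 cont=55.9568 V=57.2431[EX]; j=4 S=116.1120 intr=33.7280 cont=32.4417 V=33.7280[EX]; j=5 S=145.5988 intr=4.2412 cont=9.6289 V=9.6289[hold]; j=6 S=182.5739 intr=0.0000 cont=0.0000 V=0.0000[hold]; j=7 S=228.9388 intr=0.0000 cont=0.0000 V=0.0000[hold]  S*(7)=116.1120
k=6: j=0 S=52.5890 intr=97.2510 cont=95.9647 V=97.2510[EX]; j=1 S=65.9440 intr=83.8960 cont=82.6097 V=83.8960[EX]; j=2 S=82.6906 intr=67.1494 cont=65.8631 V=67.1494[EX]; j=3 S=103.6900 intr=46.1500 cont=44.8637 V=46.1500[EX]; j=4 S=130.0222 intr=19.8178 cont=21.2552 V=21.2552[hold]; j=5 S=163.0415 intr=0.0000 cont=4.6784 V=4.6784[hold]; j=6 S=204.4462 intr=0.0000 cont=0.0000 V=0.0000[hold]  S*(6)=103.6900
k=5: j=0 S=58.8891 intr=90.9509 cont=89.6646 V=90.9509[EX]; j=1 S=73.8441 intr=75.9959 cont=74.7096 V=75.9959[EX]; j=2 S=92.5969 intr=57.2431 cont=55.9568 V=57.2431[EX]; j=3 S=116.1120 intr=33.7280 cont=33.1684 V=33.7280[EX]; j=4 S=145.5988 intr=4.2412 cont=12.6924 V=12.6924[hold]; j=5 S=182.5739 intr=0.0000 cont=2.2731 V=2.2731[hold]  S*(5)=116.1120
k=4: j=0 S=65.9440 intr=83.8960 cont=82.6097 V=83.8960[EX]; j=1 S=82.6906 intr=67.1494 cont=65.8631 V=67.1494[EX]; j=2 S=103.6900 intr=46.1500 cont=44.8637 V=46.1500[EX]; j=3 S=130.0222 intr=19.8178 cont=22.8040 V=22.8040[hold]; j=4 S=163.0415 intr=0.0000 cont=7.3160 V=7.3160[hold]  S*(4)=103.6900
k=3: j=0 S=73.8441 intr=75.9959 cont=74.7096 V=75.9959[EX]; j=1 S=92.5969 intr=57.2431 cont=55.9568 V=57.2431[EX]; j=2 S=116.1120 intr=33.7280 cont=33.9514 V=33.9514[hold]; j=3 S=145.5988 intr=4.2412 cont=14.7784 V=14.7784[hold]  S*(3)=92.5969
k=2: j=0 S=82.6906 intr=67.1494 cont=65.8631 V=67.1494[EX]; j=1 S=103.6900 intr=46.1500 cont=44.9767 V=46.1500[EX]; j=2 S=130.0222 intr=19.8178 cont=23.9671 V=23.9671[hold]  S*(2)=103.6900
k=1: j=0 S=92.5969 intr=57.2431 cont=55.9568 V=57.2431[EX]; j=1 S=116.1120 intr=33.7280 cont=34.5394 V=34.5394[hold]  S*(1)=92.5969
k=0: j=0 S=103.6900 intr=46.1500 cont=45.2739 V=46.1500[EX]  S*(0)=103.6900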